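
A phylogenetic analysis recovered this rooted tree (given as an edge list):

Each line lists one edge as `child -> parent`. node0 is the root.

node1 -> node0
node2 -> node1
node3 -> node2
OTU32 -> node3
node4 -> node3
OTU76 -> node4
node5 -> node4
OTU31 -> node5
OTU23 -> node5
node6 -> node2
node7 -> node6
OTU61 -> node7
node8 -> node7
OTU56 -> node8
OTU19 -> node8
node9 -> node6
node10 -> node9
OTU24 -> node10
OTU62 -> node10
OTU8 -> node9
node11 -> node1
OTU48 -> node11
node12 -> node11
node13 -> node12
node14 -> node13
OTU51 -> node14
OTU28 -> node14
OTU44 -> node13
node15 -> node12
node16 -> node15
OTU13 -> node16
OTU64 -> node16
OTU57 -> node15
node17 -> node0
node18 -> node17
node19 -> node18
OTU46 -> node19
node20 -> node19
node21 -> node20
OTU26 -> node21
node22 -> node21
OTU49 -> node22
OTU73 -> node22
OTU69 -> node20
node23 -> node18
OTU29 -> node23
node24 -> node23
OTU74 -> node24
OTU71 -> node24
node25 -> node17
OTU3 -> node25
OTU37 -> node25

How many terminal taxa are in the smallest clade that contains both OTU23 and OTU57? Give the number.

17

The MRCA of OTU23 and OTU57 is the node subtending (((OTU32,(OTU76,(OTU31,OTU23))),((OTU61,(OTU56,OTU19)),((OTU24,OTU62),OTU8))),(OTU48,(((OTU51,OTU28),OTU44),((OTU13,OTU64),OTU57)))).
That clade contains 17 terminal taxa: OTU13, OTU19, OTU23, OTU24, OTU28, OTU31, OTU32, OTU44, OTU48, OTU51, OTU56, OTU57, OTU61, OTU62, OTU64, OTU76, OTU8.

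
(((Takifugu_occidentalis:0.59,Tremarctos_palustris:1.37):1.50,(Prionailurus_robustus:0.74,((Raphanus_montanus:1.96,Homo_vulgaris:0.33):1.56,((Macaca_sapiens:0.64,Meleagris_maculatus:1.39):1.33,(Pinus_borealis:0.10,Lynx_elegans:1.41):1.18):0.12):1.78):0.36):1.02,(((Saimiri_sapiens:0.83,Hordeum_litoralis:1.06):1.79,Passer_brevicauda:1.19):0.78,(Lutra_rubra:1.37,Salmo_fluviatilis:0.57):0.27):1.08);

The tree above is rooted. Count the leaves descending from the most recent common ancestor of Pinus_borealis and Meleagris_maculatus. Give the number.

The MRCA of Pinus_borealis and Meleagris_maculatus is the node subtending ((Macaca_sapiens,Meleagris_maculatus),(Pinus_borealis,Lynx_elegans)).
That clade contains 4 terminal taxa: Lynx_elegans, Macaca_sapiens, Meleagris_maculatus, Pinus_borealis.

4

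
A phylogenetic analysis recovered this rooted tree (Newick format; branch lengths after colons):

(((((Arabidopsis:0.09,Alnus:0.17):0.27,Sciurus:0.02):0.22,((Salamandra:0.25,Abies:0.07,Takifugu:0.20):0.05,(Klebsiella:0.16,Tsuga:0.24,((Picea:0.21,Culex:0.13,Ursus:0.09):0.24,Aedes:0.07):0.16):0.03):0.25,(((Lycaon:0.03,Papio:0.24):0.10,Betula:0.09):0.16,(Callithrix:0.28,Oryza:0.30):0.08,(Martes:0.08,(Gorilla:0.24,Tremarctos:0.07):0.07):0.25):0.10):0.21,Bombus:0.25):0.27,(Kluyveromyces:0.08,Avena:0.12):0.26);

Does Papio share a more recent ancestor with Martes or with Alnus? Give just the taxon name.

Martes

The MRCA of Papio and Martes subtends (((Lycaon,Papio),Betula),(Callithrix,Oryza),(Martes,(Gorilla,Tremarctos))) (8 taxa).
The MRCA of Papio and Alnus subtends (((Arabidopsis,Alnus),Sciurus),((Salamandra,Abies,Takifugu),(Klebsiella,Tsuga,((Picea,Culex,Ursus),Aedes))),(((Lycaon,Papio),Betula),(Callithrix,Oryza),(Martes,(Gorilla,Tremarctos)))) (20 taxa).
The first is nested inside the second, so Papio shares a more recent common ancestor with Martes.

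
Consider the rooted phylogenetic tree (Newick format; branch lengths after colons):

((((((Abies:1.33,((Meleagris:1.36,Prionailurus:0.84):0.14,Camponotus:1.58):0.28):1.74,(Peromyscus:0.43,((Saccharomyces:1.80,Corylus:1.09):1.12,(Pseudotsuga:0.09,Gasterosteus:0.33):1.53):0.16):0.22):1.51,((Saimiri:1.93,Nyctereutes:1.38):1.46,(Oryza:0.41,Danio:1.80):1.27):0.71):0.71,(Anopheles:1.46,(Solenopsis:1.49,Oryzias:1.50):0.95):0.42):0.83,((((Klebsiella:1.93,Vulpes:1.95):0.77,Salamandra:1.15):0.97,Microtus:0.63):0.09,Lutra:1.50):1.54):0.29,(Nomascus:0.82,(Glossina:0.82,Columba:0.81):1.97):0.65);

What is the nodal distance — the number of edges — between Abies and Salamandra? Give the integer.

9

The MRCA of Abies and Salamandra is the node subtending (((((Abies,((Meleagris,Prionailurus),Camponotus)),(Peromyscus,((Saccharomyces,Corylus),(Pseudotsuga,Gasterosteus)))),((Saimiri,Nyctereutes),(Oryza,Danio))),(Anopheles,(Solenopsis,Oryzias))),((((Klebsiella,Vulpes),Salamandra),Microtus),Lutra)).
From Abies up to that node: 5 branches. From Salamandra up to the same node: 4 branches. Total: 5 + 4 = 9.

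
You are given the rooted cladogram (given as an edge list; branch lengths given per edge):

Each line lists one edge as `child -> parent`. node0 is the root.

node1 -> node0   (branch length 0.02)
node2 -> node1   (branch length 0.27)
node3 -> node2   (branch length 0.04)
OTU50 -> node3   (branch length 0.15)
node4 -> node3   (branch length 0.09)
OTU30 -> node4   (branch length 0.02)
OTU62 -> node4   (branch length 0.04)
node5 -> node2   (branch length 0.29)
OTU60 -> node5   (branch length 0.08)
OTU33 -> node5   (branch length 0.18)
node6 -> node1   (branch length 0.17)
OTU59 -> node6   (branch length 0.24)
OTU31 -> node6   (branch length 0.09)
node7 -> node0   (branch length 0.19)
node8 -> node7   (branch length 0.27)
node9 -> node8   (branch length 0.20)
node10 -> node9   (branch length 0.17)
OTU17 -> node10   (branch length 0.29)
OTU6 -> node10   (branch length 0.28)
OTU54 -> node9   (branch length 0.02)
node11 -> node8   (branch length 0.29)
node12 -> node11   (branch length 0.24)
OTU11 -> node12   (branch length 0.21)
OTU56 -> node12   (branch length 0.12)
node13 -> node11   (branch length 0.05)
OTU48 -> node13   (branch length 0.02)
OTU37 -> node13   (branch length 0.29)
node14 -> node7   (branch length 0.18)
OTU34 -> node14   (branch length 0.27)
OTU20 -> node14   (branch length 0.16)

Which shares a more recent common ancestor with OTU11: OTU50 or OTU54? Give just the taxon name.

The MRCA of OTU11 and OTU54 subtends (((OTU17,OTU6),OTU54),((OTU11,OTU56),(OTU48,OTU37))) (7 taxa).
The MRCA of OTU11 and OTU50 is the root, subtending the entire tree (16 taxa).
The first is nested inside the second, so OTU11 shares a more recent common ancestor with OTU54.

OTU54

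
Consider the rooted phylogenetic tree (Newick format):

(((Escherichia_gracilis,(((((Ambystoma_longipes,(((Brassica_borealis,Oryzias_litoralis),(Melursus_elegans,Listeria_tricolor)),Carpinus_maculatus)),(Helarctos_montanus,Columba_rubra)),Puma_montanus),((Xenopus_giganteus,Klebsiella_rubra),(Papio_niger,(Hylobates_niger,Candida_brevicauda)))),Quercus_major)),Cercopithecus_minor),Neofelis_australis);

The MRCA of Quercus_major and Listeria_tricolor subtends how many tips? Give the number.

15

The MRCA of Quercus_major and Listeria_tricolor is the node subtending (((((Ambystoma_longipes,(((Brassica_borealis,Oryzias_litoralis),(Melursus_elegans,Listeria_tricolor)),Carpinus_maculatus)),(Helarctos_montanus,Columba_rubra)),Puma_montanus),((Xenopus_giganteus,Klebsiella_rubra),(Papio_niger,(Hylobates_niger,Candida_brevicauda)))),Quercus_major).
That clade contains 15 terminal taxa: Ambystoma_longipes, Brassica_borealis, Candida_brevicauda, Carpinus_maculatus, Columba_rubra, Helarctos_montanus, Hylobates_niger, Klebsiella_rubra, Listeria_tricolor, Melursus_elegans, Oryzias_litoralis, Papio_niger, Puma_montanus, Quercus_major, Xenopus_giganteus.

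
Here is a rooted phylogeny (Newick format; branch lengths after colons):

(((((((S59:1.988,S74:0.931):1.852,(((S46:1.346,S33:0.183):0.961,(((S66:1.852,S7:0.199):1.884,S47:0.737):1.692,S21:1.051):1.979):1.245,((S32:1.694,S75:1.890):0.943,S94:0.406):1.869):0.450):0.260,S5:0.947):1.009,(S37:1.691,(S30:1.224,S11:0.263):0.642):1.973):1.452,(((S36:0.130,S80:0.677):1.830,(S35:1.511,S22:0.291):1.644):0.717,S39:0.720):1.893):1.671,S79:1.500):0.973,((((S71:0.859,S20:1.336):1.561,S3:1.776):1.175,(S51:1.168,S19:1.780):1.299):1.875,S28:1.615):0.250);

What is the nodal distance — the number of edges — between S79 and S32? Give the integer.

The MRCA of S79 and S32 is the node subtending ((((((S59,S74),(((S46,S33),(((S66,S7),S47),S21)),((S32,S75),S94))),S5),(S37,(S30,S11))),(((S36,S80),(S35,S22)),S39)),S79).
From S79 up to that node: 1 branch. From S32 up to the same node: 8 branches. Total: 1 + 8 = 9.

9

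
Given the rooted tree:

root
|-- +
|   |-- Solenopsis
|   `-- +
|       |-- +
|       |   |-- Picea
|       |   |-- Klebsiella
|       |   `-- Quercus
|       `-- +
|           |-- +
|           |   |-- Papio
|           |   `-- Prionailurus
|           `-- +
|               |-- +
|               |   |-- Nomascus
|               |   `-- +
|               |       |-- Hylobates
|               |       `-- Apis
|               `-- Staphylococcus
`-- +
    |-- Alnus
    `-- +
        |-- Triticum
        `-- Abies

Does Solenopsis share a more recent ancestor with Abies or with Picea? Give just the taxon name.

Picea

The MRCA of Solenopsis and Picea subtends (Solenopsis,((Picea,Klebsiella,Quercus),((Papio,Prionailurus),((Nomascus,(Hylobates,Apis)),Staphylococcus)))) (10 taxa).
The MRCA of Solenopsis and Abies is the root, subtending the entire tree (13 taxa).
The first is nested inside the second, so Solenopsis shares a more recent common ancestor with Picea.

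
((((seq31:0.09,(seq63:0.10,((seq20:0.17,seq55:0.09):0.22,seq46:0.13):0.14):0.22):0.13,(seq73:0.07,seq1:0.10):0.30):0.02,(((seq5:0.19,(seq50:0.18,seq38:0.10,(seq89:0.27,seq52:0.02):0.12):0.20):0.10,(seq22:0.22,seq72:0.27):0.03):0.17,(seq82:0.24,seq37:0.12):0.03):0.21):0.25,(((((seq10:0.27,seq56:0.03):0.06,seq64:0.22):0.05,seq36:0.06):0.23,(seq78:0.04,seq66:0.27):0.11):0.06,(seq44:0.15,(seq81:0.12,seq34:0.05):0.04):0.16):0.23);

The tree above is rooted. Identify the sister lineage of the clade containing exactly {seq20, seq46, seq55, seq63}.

The clade containing exactly {seq20, seq46, seq55, seq63} attaches to the tree at the node subtending (seq31,(seq63,((seq20,seq55),seq46))).
The other lineage descending from that same node — the sister group — is the single tip seq31.

seq31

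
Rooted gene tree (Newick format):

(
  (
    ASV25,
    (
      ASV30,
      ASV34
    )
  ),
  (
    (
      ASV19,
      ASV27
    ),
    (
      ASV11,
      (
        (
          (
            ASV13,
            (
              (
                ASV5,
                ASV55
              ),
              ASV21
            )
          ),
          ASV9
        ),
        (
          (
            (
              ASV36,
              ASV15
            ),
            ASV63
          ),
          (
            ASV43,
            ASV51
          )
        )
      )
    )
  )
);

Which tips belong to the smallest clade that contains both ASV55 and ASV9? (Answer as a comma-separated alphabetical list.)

Tracing ASV55: it sits inside (ASV5,ASV55).
Tracing ASV9: it sits inside ((ASV13,((ASV5,ASV55),ASV21)),ASV9).
The smallest clade enclosing both is ((ASV13,((ASV5,ASV55),ASV21)),ASV9); the answer is its 5 terminal taxa in alphabetical order.

ASV13, ASV21, ASV5, ASV55, ASV9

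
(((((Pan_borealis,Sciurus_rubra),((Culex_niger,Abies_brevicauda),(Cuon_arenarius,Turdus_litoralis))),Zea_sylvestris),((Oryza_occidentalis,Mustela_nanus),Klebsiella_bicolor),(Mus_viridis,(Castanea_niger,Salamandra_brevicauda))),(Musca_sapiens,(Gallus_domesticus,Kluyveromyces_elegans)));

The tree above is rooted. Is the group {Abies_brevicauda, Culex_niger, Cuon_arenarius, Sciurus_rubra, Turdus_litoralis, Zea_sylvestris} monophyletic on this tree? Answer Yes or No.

The MRCA of the listed taxa subtends (((Pan_borealis,Sciurus_rubra),((Culex_niger,Abies_brevicauda),(Cuon_arenarius,Turdus_litoralis))),Zea_sylvestris).
That clade also contains Pan_borealis, which is not in the proposed group, so the group is not monophyletic.

No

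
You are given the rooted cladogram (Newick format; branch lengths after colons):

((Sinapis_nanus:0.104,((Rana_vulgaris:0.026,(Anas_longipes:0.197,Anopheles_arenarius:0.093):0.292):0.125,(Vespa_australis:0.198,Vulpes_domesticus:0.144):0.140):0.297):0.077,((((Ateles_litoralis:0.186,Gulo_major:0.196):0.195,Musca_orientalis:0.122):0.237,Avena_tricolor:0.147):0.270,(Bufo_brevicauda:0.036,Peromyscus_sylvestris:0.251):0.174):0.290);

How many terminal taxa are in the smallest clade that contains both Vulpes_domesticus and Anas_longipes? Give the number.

The MRCA of Vulpes_domesticus and Anas_longipes is the node subtending ((Rana_vulgaris,(Anas_longipes,Anopheles_arenarius)),(Vespa_australis,Vulpes_domesticus)).
That clade contains 5 terminal taxa: Anas_longipes, Anopheles_arenarius, Rana_vulgaris, Vespa_australis, Vulpes_domesticus.

5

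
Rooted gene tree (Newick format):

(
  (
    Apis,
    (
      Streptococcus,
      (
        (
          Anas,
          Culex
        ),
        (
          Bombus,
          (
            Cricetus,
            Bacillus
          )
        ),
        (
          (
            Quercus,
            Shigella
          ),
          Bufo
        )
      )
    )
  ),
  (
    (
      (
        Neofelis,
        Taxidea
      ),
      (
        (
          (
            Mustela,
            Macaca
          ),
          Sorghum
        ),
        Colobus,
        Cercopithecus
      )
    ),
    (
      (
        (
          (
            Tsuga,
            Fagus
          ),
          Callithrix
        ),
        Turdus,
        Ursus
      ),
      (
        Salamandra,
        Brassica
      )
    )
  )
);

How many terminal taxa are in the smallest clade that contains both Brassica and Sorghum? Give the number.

14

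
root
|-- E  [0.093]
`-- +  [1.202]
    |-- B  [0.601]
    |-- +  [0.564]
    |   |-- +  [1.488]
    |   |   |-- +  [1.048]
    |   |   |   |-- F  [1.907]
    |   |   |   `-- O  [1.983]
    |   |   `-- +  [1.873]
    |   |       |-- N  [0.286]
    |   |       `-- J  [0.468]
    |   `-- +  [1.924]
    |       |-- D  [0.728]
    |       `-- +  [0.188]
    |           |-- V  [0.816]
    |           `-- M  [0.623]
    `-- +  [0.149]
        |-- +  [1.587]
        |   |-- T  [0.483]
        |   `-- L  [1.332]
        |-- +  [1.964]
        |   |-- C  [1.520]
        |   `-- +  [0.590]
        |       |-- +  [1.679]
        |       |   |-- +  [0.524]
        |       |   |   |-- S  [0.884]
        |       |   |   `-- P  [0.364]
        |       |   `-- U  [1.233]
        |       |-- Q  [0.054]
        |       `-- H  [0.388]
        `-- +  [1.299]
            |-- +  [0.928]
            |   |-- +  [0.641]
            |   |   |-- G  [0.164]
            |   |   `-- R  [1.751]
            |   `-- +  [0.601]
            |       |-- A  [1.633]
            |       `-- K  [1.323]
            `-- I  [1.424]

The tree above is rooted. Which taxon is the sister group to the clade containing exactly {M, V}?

D

The clade containing exactly {M, V} attaches to the tree at the node subtending (D,(V,M)).
The other lineage descending from that same node — the sister group — is the single tip D.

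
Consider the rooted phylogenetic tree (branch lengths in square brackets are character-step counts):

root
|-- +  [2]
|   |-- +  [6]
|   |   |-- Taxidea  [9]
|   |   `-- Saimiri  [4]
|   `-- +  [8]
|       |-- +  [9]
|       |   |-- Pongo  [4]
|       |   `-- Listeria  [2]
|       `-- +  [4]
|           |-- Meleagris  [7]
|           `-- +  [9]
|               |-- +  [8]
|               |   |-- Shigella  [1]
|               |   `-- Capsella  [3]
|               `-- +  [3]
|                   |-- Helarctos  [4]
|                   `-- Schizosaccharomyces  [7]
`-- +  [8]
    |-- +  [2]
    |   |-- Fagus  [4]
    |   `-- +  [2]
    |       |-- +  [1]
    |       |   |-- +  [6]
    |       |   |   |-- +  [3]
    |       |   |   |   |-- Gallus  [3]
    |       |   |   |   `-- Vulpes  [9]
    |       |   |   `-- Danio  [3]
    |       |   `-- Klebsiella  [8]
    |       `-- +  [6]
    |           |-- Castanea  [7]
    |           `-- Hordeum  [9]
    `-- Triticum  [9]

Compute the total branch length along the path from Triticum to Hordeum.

The path runs Triticum → … → MRCA → … → Hordeum; the MRCA is the node subtending ((Fagus,((((Gallus,Vulpes),Danio),Klebsiella),(Castanea,Hordeum))),Triticum).
Branch lengths along that path: 9 + 2 + 2 + 6 + 9 = 28.

28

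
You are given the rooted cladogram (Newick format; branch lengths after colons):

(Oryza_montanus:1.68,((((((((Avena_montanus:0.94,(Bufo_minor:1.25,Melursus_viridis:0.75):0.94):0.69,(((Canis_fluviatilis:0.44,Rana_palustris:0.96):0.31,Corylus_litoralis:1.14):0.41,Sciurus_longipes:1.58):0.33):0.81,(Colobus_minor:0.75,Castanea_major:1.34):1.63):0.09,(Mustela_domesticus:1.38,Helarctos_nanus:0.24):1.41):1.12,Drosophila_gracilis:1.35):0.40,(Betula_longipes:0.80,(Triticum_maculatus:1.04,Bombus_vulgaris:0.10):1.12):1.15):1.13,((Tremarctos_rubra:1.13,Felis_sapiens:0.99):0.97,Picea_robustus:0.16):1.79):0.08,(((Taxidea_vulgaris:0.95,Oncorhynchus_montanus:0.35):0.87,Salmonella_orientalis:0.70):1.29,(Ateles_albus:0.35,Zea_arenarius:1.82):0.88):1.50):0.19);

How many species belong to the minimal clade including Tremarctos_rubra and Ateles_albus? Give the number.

23

The MRCA of Tremarctos_rubra and Ateles_albus is the node subtending ((((((((Avena_montanus,(Bufo_minor,Melursus_viridis)),(((Canis_fluviatilis,Rana_palustris),Corylus_litoralis),Sciurus_longipes)),(Colobus_minor,Castanea_major)),(Mustela_domesticus,Helarctos_nanus)),Drosophila_gracilis),(Betula_longipes,(Triticum_maculatus,Bombus_vulgaris))),((Tremarctos_rubra,Felis_sapiens),Picea_robustus)),(((Taxidea_vulgaris,Oncorhynchus_montanus),Salmonella_orientalis),(Ateles_albus,Zea_arenarius))).
That clade contains 23 terminal taxa: Ateles_albus, Avena_montanus, Betula_longipes, Bombus_vulgaris, Bufo_minor, Canis_fluviatilis, Castanea_major, Colobus_minor, Corylus_litoralis, Drosophila_gracilis, Felis_sapiens, Helarctos_nanus, Melursus_viridis, Mustela_domesticus, Oncorhynchus_montanus, Picea_robustus, Rana_palustris, Salmonella_orientalis, Sciurus_longipes, Taxidea_vulgaris, Tremarctos_rubra, Triticum_maculatus, Zea_arenarius.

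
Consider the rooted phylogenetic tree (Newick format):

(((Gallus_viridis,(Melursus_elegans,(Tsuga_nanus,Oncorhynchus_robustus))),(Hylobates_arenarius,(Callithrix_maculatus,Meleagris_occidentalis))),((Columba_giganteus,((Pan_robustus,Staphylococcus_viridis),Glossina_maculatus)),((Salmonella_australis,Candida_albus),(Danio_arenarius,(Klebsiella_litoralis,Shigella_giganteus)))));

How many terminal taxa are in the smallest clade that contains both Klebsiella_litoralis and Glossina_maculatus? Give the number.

9

The MRCA of Klebsiella_litoralis and Glossina_maculatus is the node subtending ((Columba_giganteus,((Pan_robustus,Staphylococcus_viridis),Glossina_maculatus)),((Salmonella_australis,Candida_albus),(Danio_arenarius,(Klebsiella_litoralis,Shigella_giganteus)))).
That clade contains 9 terminal taxa: Candida_albus, Columba_giganteus, Danio_arenarius, Glossina_maculatus, Klebsiella_litoralis, Pan_robustus, Salmonella_australis, Shigella_giganteus, Staphylococcus_viridis.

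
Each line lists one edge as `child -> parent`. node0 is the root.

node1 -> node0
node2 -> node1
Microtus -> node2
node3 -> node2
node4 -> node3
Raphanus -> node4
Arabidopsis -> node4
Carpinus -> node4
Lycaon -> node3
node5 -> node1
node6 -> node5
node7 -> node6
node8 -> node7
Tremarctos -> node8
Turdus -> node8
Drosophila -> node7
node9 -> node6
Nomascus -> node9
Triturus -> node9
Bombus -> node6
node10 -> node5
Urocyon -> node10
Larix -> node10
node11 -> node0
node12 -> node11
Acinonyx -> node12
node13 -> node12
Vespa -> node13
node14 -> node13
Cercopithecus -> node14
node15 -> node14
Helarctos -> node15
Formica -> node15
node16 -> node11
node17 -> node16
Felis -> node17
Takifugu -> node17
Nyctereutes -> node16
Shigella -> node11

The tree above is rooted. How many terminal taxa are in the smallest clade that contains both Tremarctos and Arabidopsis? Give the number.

13

The MRCA of Tremarctos and Arabidopsis is the node subtending ((Microtus,((Raphanus,Arabidopsis,Carpinus),Lycaon)),((((Tremarctos,Turdus),Drosophila),(Nomascus,Triturus),Bombus),(Urocyon,Larix))).
That clade contains 13 terminal taxa: Arabidopsis, Bombus, Carpinus, Drosophila, Larix, Lycaon, Microtus, Nomascus, Raphanus, Tremarctos, Triturus, Turdus, Urocyon.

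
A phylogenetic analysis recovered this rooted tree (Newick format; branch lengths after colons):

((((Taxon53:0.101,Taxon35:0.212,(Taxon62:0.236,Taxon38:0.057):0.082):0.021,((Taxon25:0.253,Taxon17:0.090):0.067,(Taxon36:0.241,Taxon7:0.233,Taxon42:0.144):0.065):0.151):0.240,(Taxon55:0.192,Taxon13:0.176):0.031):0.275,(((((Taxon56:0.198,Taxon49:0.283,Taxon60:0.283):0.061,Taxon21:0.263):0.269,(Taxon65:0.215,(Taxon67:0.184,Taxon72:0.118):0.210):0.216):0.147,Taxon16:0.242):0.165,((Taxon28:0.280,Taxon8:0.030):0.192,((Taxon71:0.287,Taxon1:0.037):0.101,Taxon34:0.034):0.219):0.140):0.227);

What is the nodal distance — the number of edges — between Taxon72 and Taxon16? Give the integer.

5

The MRCA of Taxon72 and Taxon16 is the node subtending ((((Taxon56,Taxon49,Taxon60),Taxon21),(Taxon65,(Taxon67,Taxon72))),Taxon16).
From Taxon72 up to that node: 4 branches. From Taxon16 up to the same node: 1 branch. Total: 4 + 1 = 5.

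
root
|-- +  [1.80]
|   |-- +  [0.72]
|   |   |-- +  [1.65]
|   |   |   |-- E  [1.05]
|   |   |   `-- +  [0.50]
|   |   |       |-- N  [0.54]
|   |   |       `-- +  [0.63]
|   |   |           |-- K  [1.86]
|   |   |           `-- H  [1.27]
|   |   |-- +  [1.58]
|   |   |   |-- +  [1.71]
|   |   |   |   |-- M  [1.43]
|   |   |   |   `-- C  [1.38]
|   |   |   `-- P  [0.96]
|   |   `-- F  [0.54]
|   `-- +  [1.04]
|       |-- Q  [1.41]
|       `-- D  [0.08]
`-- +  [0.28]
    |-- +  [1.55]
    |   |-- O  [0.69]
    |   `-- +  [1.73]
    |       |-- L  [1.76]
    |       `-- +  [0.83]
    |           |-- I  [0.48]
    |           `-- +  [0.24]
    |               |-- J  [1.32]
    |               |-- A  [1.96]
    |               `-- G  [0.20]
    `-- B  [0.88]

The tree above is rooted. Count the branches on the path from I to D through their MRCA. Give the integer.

The MRCA of I and D is the root of the tree.
From I up to that node: 5 branches. From D up to the same node: 3 branches. Total: 5 + 3 = 8.

8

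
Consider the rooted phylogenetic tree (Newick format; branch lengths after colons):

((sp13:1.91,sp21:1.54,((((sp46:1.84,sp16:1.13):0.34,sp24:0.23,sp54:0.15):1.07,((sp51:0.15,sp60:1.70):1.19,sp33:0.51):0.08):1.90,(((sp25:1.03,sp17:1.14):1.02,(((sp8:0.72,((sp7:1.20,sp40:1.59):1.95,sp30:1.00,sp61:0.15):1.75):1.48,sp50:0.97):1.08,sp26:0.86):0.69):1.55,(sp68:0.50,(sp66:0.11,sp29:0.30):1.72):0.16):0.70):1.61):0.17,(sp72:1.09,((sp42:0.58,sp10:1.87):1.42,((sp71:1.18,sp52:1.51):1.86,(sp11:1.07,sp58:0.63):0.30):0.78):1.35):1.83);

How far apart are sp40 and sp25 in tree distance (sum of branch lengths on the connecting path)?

10.59

The path runs sp40 → … → MRCA → … → sp25; the MRCA is the node subtending ((sp25,sp17),(((sp8,((sp7,sp40),sp30,sp61)),sp50),sp26)).
Branch lengths along that path: 1.59 + 1.95 + 1.75 + 1.48 + 1.08 + 0.69 + 1.02 + 1.03 = 10.59.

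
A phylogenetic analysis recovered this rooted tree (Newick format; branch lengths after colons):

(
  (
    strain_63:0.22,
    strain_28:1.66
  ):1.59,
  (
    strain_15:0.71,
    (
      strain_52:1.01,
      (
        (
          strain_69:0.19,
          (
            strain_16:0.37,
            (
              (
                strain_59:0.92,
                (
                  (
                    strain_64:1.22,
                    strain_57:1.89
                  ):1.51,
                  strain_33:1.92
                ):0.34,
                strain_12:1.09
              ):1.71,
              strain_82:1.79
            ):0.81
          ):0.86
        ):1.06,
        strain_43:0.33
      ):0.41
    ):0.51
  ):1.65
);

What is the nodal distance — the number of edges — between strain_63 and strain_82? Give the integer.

The MRCA of strain_63 and strain_82 is the root of the tree.
From strain_63 up to that node: 2 branches. From strain_82 up to the same node: 7 branches. Total: 2 + 7 = 9.

9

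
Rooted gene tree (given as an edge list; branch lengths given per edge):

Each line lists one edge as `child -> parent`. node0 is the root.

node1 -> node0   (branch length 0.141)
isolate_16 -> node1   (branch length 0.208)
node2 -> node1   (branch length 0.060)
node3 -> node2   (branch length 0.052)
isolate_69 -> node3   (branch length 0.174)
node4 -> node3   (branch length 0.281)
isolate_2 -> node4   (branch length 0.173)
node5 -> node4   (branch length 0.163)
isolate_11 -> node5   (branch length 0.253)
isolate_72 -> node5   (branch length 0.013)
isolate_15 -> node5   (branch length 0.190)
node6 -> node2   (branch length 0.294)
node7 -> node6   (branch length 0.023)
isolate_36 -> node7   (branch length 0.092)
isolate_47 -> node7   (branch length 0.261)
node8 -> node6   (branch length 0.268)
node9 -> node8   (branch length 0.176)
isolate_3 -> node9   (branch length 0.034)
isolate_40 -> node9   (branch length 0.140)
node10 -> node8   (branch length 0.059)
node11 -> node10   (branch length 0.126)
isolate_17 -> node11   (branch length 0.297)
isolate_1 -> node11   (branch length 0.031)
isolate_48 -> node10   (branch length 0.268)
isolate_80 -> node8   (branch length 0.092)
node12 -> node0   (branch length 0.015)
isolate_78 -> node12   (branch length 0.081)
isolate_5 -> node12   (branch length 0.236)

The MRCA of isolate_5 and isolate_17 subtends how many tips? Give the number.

The MRCA of isolate_5 and isolate_17 is the root, so the clade is the entire tree.
That clade contains 16 terminal taxa: isolate_1, isolate_11, isolate_15, isolate_16, isolate_17, isolate_2, isolate_3, isolate_36, isolate_40, isolate_47, isolate_48, isolate_5, isolate_69, isolate_72, isolate_78, isolate_80.

16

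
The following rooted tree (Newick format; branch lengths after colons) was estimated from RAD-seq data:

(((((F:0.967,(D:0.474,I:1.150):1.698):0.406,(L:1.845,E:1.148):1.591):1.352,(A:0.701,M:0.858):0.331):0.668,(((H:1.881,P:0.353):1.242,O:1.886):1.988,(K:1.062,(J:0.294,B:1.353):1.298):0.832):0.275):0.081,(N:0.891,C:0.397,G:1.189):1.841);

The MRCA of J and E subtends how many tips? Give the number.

The MRCA of J and E is the node subtending ((((F,(D,I)),(L,E)),(A,M)),(((H,P),O),(K,(J,B)))).
That clade contains 13 terminal taxa: A, B, D, E, F, H, I, J, K, L, M, O, P.

13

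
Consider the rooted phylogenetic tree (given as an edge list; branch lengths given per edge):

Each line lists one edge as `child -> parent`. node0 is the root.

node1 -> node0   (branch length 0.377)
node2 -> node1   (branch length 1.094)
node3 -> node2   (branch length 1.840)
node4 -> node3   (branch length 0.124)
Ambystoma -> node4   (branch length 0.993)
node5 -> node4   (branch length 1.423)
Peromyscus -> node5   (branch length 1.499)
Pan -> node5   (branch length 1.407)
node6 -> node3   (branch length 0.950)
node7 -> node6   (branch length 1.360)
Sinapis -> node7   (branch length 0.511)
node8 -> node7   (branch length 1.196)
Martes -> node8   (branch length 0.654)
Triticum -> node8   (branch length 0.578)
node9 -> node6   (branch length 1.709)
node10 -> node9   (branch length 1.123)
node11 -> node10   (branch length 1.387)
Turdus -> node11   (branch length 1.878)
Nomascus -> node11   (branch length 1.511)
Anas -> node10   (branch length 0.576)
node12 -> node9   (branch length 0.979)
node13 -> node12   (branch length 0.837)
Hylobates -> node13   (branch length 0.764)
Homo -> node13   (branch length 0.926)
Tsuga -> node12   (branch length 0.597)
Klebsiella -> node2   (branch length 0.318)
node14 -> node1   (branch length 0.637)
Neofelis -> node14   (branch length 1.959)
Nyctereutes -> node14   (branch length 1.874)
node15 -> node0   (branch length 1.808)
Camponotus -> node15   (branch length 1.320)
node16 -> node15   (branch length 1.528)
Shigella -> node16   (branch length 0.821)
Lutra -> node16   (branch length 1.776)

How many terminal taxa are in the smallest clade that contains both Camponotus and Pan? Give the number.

The MRCA of Camponotus and Pan is the root, so the clade is the entire tree.
That clade contains 18 terminal taxa: Ambystoma, Anas, Camponotus, Homo, Hylobates, Klebsiella, Lutra, Martes, Neofelis, Nomascus, Nyctereutes, Pan, Peromyscus, Shigella, Sinapis, Triticum, Tsuga, Turdus.

18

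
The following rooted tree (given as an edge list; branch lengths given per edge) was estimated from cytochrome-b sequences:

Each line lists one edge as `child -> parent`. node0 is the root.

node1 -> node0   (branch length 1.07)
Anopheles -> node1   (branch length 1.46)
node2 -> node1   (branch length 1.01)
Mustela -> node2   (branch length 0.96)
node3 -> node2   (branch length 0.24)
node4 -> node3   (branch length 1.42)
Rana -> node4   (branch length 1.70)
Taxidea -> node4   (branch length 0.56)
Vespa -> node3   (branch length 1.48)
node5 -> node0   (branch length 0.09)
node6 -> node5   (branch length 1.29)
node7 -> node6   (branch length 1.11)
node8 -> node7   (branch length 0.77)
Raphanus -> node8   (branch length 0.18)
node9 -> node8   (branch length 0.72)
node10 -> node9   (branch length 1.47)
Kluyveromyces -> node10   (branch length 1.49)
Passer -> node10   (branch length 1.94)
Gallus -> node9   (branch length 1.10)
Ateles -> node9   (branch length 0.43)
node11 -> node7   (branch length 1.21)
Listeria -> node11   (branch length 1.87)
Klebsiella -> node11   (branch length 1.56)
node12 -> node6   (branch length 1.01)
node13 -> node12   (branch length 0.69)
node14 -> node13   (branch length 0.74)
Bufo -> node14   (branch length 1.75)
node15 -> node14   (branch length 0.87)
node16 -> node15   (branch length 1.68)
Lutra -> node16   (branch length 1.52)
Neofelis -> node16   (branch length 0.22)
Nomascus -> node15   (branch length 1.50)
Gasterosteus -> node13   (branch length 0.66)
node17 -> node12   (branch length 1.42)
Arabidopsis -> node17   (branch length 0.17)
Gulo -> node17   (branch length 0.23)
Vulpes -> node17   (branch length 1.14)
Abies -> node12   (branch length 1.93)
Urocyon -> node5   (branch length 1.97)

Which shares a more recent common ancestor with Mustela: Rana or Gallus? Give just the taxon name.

Rana

The MRCA of Mustela and Rana subtends (Mustela,((Rana,Taxidea),Vespa)) (4 taxa).
The MRCA of Mustela and Gallus is the root, subtending the entire tree (22 taxa).
The first is nested inside the second, so Mustela shares a more recent common ancestor with Rana.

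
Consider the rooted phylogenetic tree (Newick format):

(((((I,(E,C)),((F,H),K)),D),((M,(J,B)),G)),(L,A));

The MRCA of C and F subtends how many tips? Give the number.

The MRCA of C and F is the node subtending ((I,(E,C)),((F,H),K)).
That clade contains 6 terminal taxa: C, E, F, H, I, K.

6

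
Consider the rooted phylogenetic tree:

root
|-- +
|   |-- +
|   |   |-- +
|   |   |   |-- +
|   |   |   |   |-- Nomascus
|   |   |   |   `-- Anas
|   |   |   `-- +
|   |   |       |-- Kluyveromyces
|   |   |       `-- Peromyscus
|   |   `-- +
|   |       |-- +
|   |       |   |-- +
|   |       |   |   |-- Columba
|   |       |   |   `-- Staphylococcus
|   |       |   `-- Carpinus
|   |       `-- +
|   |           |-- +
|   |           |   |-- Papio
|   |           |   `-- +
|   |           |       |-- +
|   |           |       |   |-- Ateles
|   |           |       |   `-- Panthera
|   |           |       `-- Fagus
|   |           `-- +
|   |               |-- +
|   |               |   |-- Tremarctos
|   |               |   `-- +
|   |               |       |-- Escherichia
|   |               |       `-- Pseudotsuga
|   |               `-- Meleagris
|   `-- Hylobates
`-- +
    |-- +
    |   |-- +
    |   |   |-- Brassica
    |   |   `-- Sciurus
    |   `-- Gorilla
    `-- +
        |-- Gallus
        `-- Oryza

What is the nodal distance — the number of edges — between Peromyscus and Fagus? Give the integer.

The MRCA of Peromyscus and Fagus is the node subtending (((Nomascus,Anas),(Kluyveromyces,Peromyscus)),(((Columba,Staphylococcus),Carpinus),((Papio,((Ateles,Panthera),Fagus)),((Tremarctos,(Escherichia,Pseudotsuga)),Meleagris)))).
From Peromyscus up to that node: 3 branches. From Fagus up to the same node: 5 branches. Total: 3 + 5 = 8.

8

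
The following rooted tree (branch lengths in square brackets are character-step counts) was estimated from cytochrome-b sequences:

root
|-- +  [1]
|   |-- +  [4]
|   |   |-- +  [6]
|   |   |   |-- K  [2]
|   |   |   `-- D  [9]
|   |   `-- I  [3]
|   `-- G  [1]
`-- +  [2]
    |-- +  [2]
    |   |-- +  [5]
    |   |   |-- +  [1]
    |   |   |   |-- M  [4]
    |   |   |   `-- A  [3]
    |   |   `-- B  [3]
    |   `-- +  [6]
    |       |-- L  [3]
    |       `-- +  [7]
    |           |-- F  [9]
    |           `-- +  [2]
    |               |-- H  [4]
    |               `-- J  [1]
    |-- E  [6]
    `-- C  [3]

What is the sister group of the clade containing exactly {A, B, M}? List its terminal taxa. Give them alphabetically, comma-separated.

F, H, J, L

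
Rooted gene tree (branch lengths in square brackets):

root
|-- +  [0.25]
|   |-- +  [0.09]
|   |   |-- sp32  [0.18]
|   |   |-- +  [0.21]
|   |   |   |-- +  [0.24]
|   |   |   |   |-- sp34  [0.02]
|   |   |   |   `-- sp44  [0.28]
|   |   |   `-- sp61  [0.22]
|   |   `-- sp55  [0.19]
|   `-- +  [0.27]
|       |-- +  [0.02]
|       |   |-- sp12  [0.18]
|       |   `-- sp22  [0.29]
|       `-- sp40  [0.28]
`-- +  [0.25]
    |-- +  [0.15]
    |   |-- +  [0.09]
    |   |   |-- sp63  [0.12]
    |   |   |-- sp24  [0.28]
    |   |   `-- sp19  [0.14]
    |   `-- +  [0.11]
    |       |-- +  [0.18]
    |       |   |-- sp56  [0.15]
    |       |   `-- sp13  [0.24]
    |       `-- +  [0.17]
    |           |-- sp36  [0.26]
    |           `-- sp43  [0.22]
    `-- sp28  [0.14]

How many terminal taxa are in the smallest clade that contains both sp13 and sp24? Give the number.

The MRCA of sp13 and sp24 is the node subtending ((sp63,sp24,sp19),((sp56,sp13),(sp36,sp43))).
That clade contains 7 terminal taxa: sp13, sp19, sp24, sp36, sp43, sp56, sp63.

7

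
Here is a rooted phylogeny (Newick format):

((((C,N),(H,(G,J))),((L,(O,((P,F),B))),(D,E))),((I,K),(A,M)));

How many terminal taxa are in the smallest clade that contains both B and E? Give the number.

The MRCA of B and E is the node subtending ((L,(O,((P,F),B))),(D,E)).
That clade contains 7 terminal taxa: B, D, E, F, L, O, P.

7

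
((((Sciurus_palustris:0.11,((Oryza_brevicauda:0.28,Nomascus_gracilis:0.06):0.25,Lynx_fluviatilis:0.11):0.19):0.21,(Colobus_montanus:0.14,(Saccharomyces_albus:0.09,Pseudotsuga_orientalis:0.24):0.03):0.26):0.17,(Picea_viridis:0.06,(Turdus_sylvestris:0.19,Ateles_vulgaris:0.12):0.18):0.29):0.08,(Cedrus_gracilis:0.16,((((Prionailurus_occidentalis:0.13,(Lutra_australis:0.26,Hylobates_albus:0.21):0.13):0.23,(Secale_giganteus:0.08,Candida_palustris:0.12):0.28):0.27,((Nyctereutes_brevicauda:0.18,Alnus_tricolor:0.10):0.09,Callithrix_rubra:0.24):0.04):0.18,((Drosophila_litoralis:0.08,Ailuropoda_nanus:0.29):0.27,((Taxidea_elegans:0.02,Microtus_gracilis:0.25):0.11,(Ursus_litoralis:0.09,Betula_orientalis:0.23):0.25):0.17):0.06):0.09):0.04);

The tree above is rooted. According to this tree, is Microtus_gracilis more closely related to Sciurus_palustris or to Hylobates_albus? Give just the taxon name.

The MRCA of Microtus_gracilis and Hylobates_albus subtends ((((Prionailurus_occidentalis,(Lutra_australis,Hylobates_albus)),(Secale_giganteus,Candida_palustris)),((Nyctereutes_brevicauda,Alnus_tricolor),Callithrix_rubra)),((Drosophila_litoralis,Ailuropoda_nanus),((Taxidea_elegans,Microtus_gracilis),(Ursus_litoralis,Betula_orientalis)))) (14 taxa).
The MRCA of Microtus_gracilis and Sciurus_palustris is the root, subtending the entire tree (25 taxa).
The first is nested inside the second, so Microtus_gracilis shares a more recent common ancestor with Hylobates_albus.

Hylobates_albus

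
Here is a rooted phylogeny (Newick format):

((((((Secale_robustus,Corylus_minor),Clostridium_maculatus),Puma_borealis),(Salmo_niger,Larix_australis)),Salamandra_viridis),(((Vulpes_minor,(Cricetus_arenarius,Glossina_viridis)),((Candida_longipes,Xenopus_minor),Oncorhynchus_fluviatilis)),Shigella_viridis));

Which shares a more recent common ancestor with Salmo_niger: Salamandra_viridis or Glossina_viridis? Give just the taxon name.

The MRCA of Salmo_niger and Salamandra_viridis subtends (((((Secale_robustus,Corylus_minor),Clostridium_maculatus),Puma_borealis),(Salmo_niger,Larix_australis)),Salamandra_viridis) (7 taxa).
The MRCA of Salmo_niger and Glossina_viridis is the root, subtending the entire tree (14 taxa).
The first is nested inside the second, so Salmo_niger shares a more recent common ancestor with Salamandra_viridis.

Salamandra_viridis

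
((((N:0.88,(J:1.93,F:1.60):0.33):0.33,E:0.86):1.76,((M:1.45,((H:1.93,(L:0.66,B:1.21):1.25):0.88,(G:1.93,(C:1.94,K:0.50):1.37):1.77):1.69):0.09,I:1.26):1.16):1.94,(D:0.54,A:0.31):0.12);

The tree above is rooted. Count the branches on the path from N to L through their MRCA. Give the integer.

9

The MRCA of N and L is the node subtending (((N,(J,F)),E),((M,((H,(L,B)),(G,(C,K)))),I)).
From N up to that node: 3 branches. From L up to the same node: 6 branches. Total: 3 + 6 = 9.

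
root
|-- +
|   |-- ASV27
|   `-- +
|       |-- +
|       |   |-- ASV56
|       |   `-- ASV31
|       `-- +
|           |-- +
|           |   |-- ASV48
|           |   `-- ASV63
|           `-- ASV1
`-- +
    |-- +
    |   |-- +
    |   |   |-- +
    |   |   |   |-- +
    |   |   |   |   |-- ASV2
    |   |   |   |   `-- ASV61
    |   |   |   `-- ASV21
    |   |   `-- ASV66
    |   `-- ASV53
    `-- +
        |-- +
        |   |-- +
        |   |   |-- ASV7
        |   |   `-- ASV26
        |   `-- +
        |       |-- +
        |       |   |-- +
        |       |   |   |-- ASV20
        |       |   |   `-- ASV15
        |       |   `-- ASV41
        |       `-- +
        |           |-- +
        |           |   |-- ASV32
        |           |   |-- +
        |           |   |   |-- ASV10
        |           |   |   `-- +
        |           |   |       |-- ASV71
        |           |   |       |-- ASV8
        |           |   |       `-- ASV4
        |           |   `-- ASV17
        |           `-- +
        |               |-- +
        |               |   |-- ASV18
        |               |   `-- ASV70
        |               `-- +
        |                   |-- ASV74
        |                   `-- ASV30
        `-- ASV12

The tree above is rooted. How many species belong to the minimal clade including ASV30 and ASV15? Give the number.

The MRCA of ASV30 and ASV15 is the node subtending (((ASV20,ASV15),ASV41),((ASV32,(ASV10,(ASV71,ASV8,ASV4)),ASV17),((ASV18,ASV70),(ASV74,ASV30)))).
That clade contains 13 terminal taxa: ASV10, ASV15, ASV17, ASV18, ASV20, ASV30, ASV32, ASV4, ASV41, ASV70, ASV71, ASV74, ASV8.

13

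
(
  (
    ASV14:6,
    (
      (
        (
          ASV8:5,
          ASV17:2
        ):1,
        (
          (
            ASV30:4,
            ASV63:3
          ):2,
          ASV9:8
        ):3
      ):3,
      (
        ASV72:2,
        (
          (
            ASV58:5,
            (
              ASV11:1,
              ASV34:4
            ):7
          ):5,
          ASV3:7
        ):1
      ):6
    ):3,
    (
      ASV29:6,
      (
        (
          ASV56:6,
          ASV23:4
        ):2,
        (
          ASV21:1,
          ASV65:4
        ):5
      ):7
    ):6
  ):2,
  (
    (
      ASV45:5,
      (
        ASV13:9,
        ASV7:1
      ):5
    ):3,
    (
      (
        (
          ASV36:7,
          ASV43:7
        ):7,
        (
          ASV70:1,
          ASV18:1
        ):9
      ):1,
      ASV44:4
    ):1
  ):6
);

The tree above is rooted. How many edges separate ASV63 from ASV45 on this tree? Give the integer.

9

The MRCA of ASV63 and ASV45 is the root of the tree.
From ASV63 up to that node: 6 branches. From ASV45 up to the same node: 3 branches. Total: 6 + 3 = 9.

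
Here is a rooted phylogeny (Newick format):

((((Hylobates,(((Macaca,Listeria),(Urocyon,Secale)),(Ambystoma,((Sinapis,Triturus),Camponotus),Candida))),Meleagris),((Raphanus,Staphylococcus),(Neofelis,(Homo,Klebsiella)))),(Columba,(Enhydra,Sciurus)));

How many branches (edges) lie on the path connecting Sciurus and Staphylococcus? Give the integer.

7

The MRCA of Sciurus and Staphylococcus is the root of the tree.
From Sciurus up to that node: 3 branches. From Staphylococcus up to the same node: 4 branches. Total: 3 + 4 = 7.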